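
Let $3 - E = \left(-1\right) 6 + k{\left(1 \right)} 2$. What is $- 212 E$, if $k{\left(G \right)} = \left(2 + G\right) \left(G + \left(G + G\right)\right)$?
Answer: $1908$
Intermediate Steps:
$k{\left(G \right)} = 3 G \left(2 + G\right)$ ($k{\left(G \right)} = \left(2 + G\right) \left(G + 2 G\right) = \left(2 + G\right) 3 G = 3 G \left(2 + G\right)$)
$E = -9$ ($E = 3 - \left(\left(-1\right) 6 + 3 \cdot 1 \left(2 + 1\right) 2\right) = 3 - \left(-6 + 3 \cdot 1 \cdot 3 \cdot 2\right) = 3 - \left(-6 + 9 \cdot 2\right) = 3 - \left(-6 + 18\right) = 3 - 12 = -9$)
$- 212 E = \left(-212\right) \left(-9\right) = 1908$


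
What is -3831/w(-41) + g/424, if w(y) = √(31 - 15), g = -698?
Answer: -50848/53 ≈ -959.40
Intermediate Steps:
w(y) = 4 (w(y) = √16 = 4)
-3831/w(-41) + g/424 = -3831/4 - 698/424 = -3831*¼ - 698*1/424 = -3831/4 - 349/212 = -50848/53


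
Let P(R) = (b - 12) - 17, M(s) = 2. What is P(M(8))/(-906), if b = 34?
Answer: -5/906 ≈ -0.0055188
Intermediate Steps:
P(R) = 5 (P(R) = (34 - 12) - 17 = 22 - 17 = 5)
P(M(8))/(-906) = 5/(-906) = 5*(-1/906) = -5/906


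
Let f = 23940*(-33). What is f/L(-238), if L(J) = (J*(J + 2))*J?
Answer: 28215/477428 ≈ 0.059098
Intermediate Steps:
L(J) = J**2*(2 + J) (L(J) = (J*(2 + J))*J = J**2*(2 + J))
f = -790020
f/L(-238) = -790020*1/(56644*(2 - 238)) = -790020/(56644*(-236)) = -790020/(-13367984) = -790020*(-1/13367984) = 28215/477428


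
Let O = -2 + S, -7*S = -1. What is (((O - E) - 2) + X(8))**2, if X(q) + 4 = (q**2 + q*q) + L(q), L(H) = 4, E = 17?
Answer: 562500/49 ≈ 11480.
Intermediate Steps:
S = 1/7 (S = -1/7*(-1) = 1/7 ≈ 0.14286)
X(q) = 2*q**2 (X(q) = -4 + ((q**2 + q*q) + 4) = -4 + ((q**2 + q**2) + 4) = -4 + (2*q**2 + 4) = -4 + (4 + 2*q**2) = 2*q**2)
O = -13/7 (O = -2 + 1/7 = -13/7 ≈ -1.8571)
(((O - E) - 2) + X(8))**2 = (((-13/7 - 1*17) - 2) + 2*8**2)**2 = (((-13/7 - 17) - 2) + 2*64)**2 = ((-132/7 - 2) + 128)**2 = (-146/7 + 128)**2 = (750/7)**2 = 562500/49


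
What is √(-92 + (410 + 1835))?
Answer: √2153 ≈ 46.400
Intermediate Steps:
√(-92 + (410 + 1835)) = √(-92 + 2245) = √2153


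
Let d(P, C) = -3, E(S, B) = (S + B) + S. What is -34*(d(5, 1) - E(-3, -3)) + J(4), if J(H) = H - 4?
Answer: -204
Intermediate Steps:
E(S, B) = B + 2*S (E(S, B) = (B + S) + S = B + 2*S)
J(H) = -4 + H
-34*(d(5, 1) - E(-3, -3)) + J(4) = -34*(-3 - (-3 + 2*(-3))) + (-4 + 4) = -34*(-3 - (-3 - 6)) + 0 = -34*(-3 - 1*(-9)) + 0 = -34*(-3 + 9) + 0 = -34*6 + 0 = -204 + 0 = -204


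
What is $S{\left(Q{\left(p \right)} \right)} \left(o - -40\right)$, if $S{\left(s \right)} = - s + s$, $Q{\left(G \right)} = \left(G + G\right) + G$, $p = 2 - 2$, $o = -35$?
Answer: $0$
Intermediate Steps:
$p = 0$
$Q{\left(G \right)} = 3 G$ ($Q{\left(G \right)} = 2 G + G = 3 G$)
$S{\left(s \right)} = 0$
$S{\left(Q{\left(p \right)} \right)} \left(o - -40\right) = 0 \left(-35 - -40\right) = 0 \left(-35 + 40\right) = 0 \cdot 5 = 0$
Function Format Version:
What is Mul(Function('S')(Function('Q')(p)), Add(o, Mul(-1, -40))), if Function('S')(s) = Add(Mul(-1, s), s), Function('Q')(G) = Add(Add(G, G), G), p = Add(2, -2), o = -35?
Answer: 0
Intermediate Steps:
p = 0
Function('Q')(G) = Mul(3, G) (Function('Q')(G) = Add(Mul(2, G), G) = Mul(3, G))
Function('S')(s) = 0
Mul(Function('S')(Function('Q')(p)), Add(o, Mul(-1, -40))) = Mul(0, Add(-35, Mul(-1, -40))) = Mul(0, Add(-35, 40)) = Mul(0, 5) = 0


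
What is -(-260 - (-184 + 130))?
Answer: 206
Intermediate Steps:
-(-260 - (-184 + 130)) = -(-260 - 1*(-54)) = -(-260 + 54) = -1*(-206) = 206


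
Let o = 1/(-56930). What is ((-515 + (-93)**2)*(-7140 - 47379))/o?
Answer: 25246038093780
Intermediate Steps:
o = -1/56930 ≈ -1.7565e-5
((-515 + (-93)**2)*(-7140 - 47379))/o = ((-515 + (-93)**2)*(-7140 - 47379))/(-1/56930) = ((-515 + 8649)*(-54519))*(-56930) = (8134*(-54519))*(-56930) = -443457546*(-56930) = 25246038093780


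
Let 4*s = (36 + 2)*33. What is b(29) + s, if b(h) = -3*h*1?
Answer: 453/2 ≈ 226.50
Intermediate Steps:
s = 627/2 (s = ((36 + 2)*33)/4 = (38*33)/4 = (¼)*1254 = 627/2 ≈ 313.50)
b(h) = -3*h
b(29) + s = -3*29 + 627/2 = -87 + 627/2 = 453/2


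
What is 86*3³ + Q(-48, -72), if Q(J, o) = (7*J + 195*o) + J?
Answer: -12102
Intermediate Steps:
Q(J, o) = 8*J + 195*o
86*3³ + Q(-48, -72) = 86*3³ + (8*(-48) + 195*(-72)) = 86*27 + (-384 - 14040) = 2322 - 14424 = -12102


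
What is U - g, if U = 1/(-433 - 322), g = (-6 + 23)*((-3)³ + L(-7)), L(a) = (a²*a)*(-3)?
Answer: -12860671/755 ≈ -17034.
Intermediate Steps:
L(a) = -3*a³ (L(a) = a³*(-3) = -3*a³)
g = 17034 (g = (-6 + 23)*((-3)³ - 3*(-7)³) = 17*(-27 - 3*(-343)) = 17*(-27 + 1029) = 17*1002 = 17034)
U = -1/755 (U = 1/(-755) = -1/755 ≈ -0.0013245)
U - g = -1/755 - 1*17034 = -1/755 - 17034 = -12860671/755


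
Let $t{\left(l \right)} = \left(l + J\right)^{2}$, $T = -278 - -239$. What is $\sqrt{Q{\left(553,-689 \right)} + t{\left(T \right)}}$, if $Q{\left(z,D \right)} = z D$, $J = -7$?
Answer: $i \sqrt{378901} \approx 615.55 i$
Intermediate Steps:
$T = -39$ ($T = -278 + 239 = -39$)
$t{\left(l \right)} = \left(-7 + l\right)^{2}$ ($t{\left(l \right)} = \left(l - 7\right)^{2} = \left(-7 + l\right)^{2}$)
$Q{\left(z,D \right)} = D z$
$\sqrt{Q{\left(553,-689 \right)} + t{\left(T \right)}} = \sqrt{\left(-689\right) 553 + \left(-7 - 39\right)^{2}} = \sqrt{-381017 + \left(-46\right)^{2}} = \sqrt{-381017 + 2116} = \sqrt{-378901} = i \sqrt{378901}$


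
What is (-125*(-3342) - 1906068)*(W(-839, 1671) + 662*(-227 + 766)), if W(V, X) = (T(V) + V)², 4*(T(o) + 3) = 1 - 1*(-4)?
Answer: -12664735606263/8 ≈ -1.5831e+12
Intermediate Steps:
T(o) = -7/4 (T(o) = -3 + (1 - 1*(-4))/4 = -3 + (1 + 4)/4 = -3 + (¼)*5 = -3 + 5/4 = -7/4)
W(V, X) = (-7/4 + V)²
(-125*(-3342) - 1906068)*(W(-839, 1671) + 662*(-227 + 766)) = (-125*(-3342) - 1906068)*((-7 + 4*(-839))²/16 + 662*(-227 + 766)) = (417750 - 1906068)*((-7 - 3356)²/16 + 662*539) = -1488318*((1/16)*(-3363)² + 356818) = -1488318*((1/16)*11309769 + 356818) = -1488318*(11309769/16 + 356818) = -1488318*17018857/16 = -12664735606263/8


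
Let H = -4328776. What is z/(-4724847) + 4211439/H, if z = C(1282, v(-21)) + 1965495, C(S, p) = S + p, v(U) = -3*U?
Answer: -28412414712673/20452804297272 ≈ -1.3892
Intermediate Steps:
z = 1966840 (z = (1282 - 3*(-21)) + 1965495 = (1282 + 63) + 1965495 = 1345 + 1965495 = 1966840)
z/(-4724847) + 4211439/H = 1966840/(-4724847) + 4211439/(-4328776) = 1966840*(-1/4724847) + 4211439*(-1/4328776) = -1966840/4724847 - 4211439/4328776 = -28412414712673/20452804297272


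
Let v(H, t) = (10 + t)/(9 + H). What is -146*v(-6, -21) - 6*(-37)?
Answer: 2272/3 ≈ 757.33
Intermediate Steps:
v(H, t) = (10 + t)/(9 + H)
-146*v(-6, -21) - 6*(-37) = -146*(10 - 21)/(9 - 6) - 6*(-37) = -146*(-11)/3 + 222 = -146*(-11/3) + 222 = 1606/3 + 222 = 2272/3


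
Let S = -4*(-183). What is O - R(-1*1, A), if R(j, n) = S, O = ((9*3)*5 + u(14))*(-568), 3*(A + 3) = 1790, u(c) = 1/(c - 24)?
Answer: -386776/5 ≈ -77355.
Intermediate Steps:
u(c) = 1/(-24 + c)
A = 1781/3 (A = -3 + (1/3)*1790 = -3 + 1790/3 = 1781/3 ≈ 593.67)
O = -383116/5 (O = ((9*3)*5 + 1/(-24 + 14))*(-568) = (27*5 + 1/(-10))*(-568) = (135 - 1/10)*(-568) = (1349/10)*(-568) = -383116/5 ≈ -76623.)
S = 732
R(j, n) = 732
O - R(-1*1, A) = -383116/5 - 1*732 = -383116/5 - 732 = -386776/5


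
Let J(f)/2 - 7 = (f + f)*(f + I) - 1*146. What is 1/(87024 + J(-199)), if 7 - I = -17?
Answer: 1/226046 ≈ 4.4239e-6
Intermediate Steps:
I = 24 (I = 7 - 1*(-17) = 7 + 17 = 24)
J(f) = -278 + 4*f*(24 + f) (J(f) = 14 + 2*((f + f)*(f + 24) - 1*146) = 14 + 2*((2*f)*(24 + f) - 146) = 14 + 2*(2*f*(24 + f) - 146) = 14 + 2*(-146 + 2*f*(24 + f)) = 14 + (-292 + 4*f*(24 + f)) = -278 + 4*f*(24 + f))
1/(87024 + J(-199)) = 1/(87024 + (-278 + 4*(-199)² + 96*(-199))) = 1/(87024 + (-278 + 4*39601 - 19104)) = 1/(87024 + (-278 + 158404 - 19104)) = 1/(87024 + 139022) = 1/226046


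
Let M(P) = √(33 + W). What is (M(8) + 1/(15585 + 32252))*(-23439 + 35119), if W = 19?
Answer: 11680/47837 + 23360*√13 ≈ 84226.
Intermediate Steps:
M(P) = 2*√13 (M(P) = √(33 + 19) = √52 = 2*√13)
(M(8) + 1/(15585 + 32252))*(-23439 + 35119) = (2*√13 + 1/(15585 + 32252))*(-23439 + 35119) = (2*√13 + 1/47837)*11680 = (1/47837 + 2*√13)*11680 = 11680/47837 + 23360*√13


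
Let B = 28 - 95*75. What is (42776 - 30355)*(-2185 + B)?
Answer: -115291722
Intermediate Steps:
B = -7097 (B = 28 - 7125 = -7097)
(42776 - 30355)*(-2185 + B) = (42776 - 30355)*(-2185 - 7097) = 12421*(-9282) = -115291722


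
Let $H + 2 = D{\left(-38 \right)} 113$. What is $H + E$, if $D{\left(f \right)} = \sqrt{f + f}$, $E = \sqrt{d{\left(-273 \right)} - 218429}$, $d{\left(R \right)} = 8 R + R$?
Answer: $-2 + i \sqrt{220886} + 226 i \sqrt{19} \approx -2.0 + 1455.1 i$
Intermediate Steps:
$d{\left(R \right)} = 9 R$
$E = i \sqrt{220886}$ ($E = \sqrt{9 \left(-273\right) - 218429} = \sqrt{-2457 - 218429} = \sqrt{-220886} = i \sqrt{220886} \approx 469.99 i$)
$D{\left(f \right)} = \sqrt{2} \sqrt{f}$ ($D{\left(f \right)} = \sqrt{2 f} = \sqrt{2} \sqrt{f}$)
$H = -2 + 226 i \sqrt{19}$ ($H = -2 + \sqrt{2} \sqrt{-38} \cdot 113 = -2 + \sqrt{2} i \sqrt{38} \cdot 113 = -2 + 2 i \sqrt{19} \cdot 113 = -2 + 226 i \sqrt{19} \approx -2.0 + 985.11 i$)
$H + E = \left(-2 + 226 i \sqrt{19}\right) + i \sqrt{220886} = -2 + i \sqrt{220886} + 226 i \sqrt{19}$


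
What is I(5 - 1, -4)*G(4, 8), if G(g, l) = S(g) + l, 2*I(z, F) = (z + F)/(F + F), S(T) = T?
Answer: 0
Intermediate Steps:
I(z, F) = (F + z)/(4*F) (I(z, F) = ((z + F)/(F + F))/2 = ((F + z)/((2*F)))/2 = ((F + z)*(1/(2*F)))/2 = ((F + z)/(2*F))/2 = (F + z)/(4*F))
G(g, l) = g + l
I(5 - 1, -4)*G(4, 8) = ((¼)*(-4 + (5 - 1))/(-4))*(4 + 8) = ((¼)*(-¼)*(-4 + 4))*12 = ((¼)*(-¼)*0)*12 = 0*12 = 0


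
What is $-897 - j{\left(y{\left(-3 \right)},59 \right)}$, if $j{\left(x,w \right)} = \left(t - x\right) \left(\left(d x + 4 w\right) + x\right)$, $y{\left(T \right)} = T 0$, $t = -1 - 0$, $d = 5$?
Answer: $-661$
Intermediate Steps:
$t = -1$ ($t = -1 + 0 = -1$)
$y{\left(T \right)} = 0$
$j{\left(x,w \right)} = \left(-1 - x\right) \left(4 w + 6 x\right)$ ($j{\left(x,w \right)} = \left(-1 - x\right) \left(\left(5 x + 4 w\right) + x\right) = \left(-1 - x\right) \left(\left(4 w + 5 x\right) + x\right) = \left(-1 - x\right) \left(4 w + 6 x\right)$)
$-897 - j{\left(y{\left(-3 \right)},59 \right)} = -897 - \left(\left(-6\right) 0 - 6 \cdot 0^{2} - 236 - 236 \cdot 0\right) = -897 - \left(0 - 0 - 236 + 0\right) = -897 - \left(0 + 0 - 236 + 0\right) = -897 - -236 = -897 + 236 = -661$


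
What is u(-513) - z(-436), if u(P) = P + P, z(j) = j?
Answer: -590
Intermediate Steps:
u(P) = 2*P
u(-513) - z(-436) = 2*(-513) - 1*(-436) = -1026 + 436 = -590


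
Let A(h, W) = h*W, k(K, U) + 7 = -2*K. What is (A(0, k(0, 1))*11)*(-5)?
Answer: 0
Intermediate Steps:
k(K, U) = -7 - 2*K
A(h, W) = W*h
(A(0, k(0, 1))*11)*(-5) = (((-7 - 2*0)*0)*11)*(-5) = (((-7 + 0)*0)*11)*(-5) = (-7*0*11)*(-5) = (0*11)*(-5) = 0*(-5) = 0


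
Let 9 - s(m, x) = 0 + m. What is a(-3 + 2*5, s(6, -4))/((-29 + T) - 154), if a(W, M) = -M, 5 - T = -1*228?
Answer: -3/50 ≈ -0.060000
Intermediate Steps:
s(m, x) = 9 - m (s(m, x) = 9 - (0 + m) = 9 - m)
T = 233 (T = 5 - (-1)*228 = 5 - 1*(-228) = 5 + 228 = 233)
a(-3 + 2*5, s(6, -4))/((-29 + T) - 154) = (-(9 - 1*6))/((-29 + 233) - 154) = (-(9 - 6))/(204 - 154) = -1*3/50 = -3*1/50 = -3/50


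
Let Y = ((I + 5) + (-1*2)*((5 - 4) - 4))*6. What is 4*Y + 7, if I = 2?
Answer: 319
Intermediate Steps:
Y = 78 (Y = ((2 + 5) + (-1*2)*((5 - 4) - 4))*6 = (7 - 2*(1 - 4))*6 = (7 - 2*(-3))*6 = (7 + 6)*6 = 13*6 = 78)
4*Y + 7 = 4*78 + 7 = 312 + 7 = 319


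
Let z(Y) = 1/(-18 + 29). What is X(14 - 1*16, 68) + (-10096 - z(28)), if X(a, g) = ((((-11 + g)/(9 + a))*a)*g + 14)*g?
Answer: -6502591/77 ≈ -84449.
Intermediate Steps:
z(Y) = 1/11
X(a, g) = g*(14 + a*g*(-11 + g)/(9 + a)) (X(a, g) = ((((-11 + g)/(9 + a))*a)*g + 14)*g = ((a*(-11 + g)/(9 + a))*g + 14)*g = (a*g*(-11 + g)/(9 + a) + 14)*g = (14 + a*g*(-11 + g)/(9 + a))*g = g*(14 + a*g*(-11 + g)/(9 + a)))
X(14 - 1*16, 68) + (-10096 - z(28)) = 68*(126 + 14*(14 - 1*16) + (14 - 1*16)*68² - 11*(14 - 1*16)*68)/(9 + (14 - 1*16)) + (-10096 - 1*1/11) = 68*(126 + 14*(14 - 16) + (14 - 16)*4624 - 11*(14 - 16)*68)/(9 + (14 - 16)) + (-10096 - 1/11) = 68*(126 + 14*(-2) - 2*4624 - 11*(-2)*68)/(9 - 2) - 111057/11 = 68*(126 - 28 - 9248 + 1496)/7 - 111057/11 = 68*(⅐)*(-7654) - 111057/11 = -520472/7 - 111057/11 = -6502591/77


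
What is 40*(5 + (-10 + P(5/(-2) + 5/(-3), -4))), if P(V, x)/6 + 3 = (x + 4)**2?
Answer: -920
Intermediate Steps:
P(V, x) = -18 + 6*(4 + x)**2 (P(V, x) = -18 + 6*(x + 4)**2 = -18 + 6*(4 + x)**2)
40*(5 + (-10 + P(5/(-2) + 5/(-3), -4))) = 40*(5 + (-10 + (-18 + 6*(4 - 4)**2))) = 40*(5 + (-10 + (-18 + 6*0**2))) = 40*(5 + (-10 + (-18 + 6*0))) = 40*(5 + (-10 + (-18 + 0))) = 40*(5 + (-10 - 18)) = 40*(5 - 28) = 40*(-23) = -920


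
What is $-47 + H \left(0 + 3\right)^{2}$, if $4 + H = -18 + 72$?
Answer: $403$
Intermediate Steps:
$H = 50$ ($H = -4 + \left(-18 + 72\right) = -4 + 54 = 50$)
$-47 + H \left(0 + 3\right)^{2} = -47 + 50 \left(0 + 3\right)^{2} = -47 + 50 \cdot 3^{2} = -47 + 50 \cdot 9 = -47 + 450 = 403$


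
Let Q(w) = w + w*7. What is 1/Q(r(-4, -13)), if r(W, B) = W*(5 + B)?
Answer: 1/256 ≈ 0.0039063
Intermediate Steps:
Q(w) = 8*w (Q(w) = w + 7*w = 8*w)
1/Q(r(-4, -13)) = 1/(8*(-4*(5 - 13))) = 1/(8*(-4*(-8))) = 1/(8*32) = 1/256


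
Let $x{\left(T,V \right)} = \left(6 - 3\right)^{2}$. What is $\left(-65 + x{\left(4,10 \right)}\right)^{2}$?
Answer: $3136$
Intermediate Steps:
$x{\left(T,V \right)} = 9$ ($x{\left(T,V \right)} = 3^{2} = 9$)
$\left(-65 + x{\left(4,10 \right)}\right)^{2} = \left(-65 + 9\right)^{2} = \left(-56\right)^{2} = 3136$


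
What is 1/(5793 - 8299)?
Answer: -1/2506 ≈ -0.00039904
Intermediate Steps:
1/(5793 - 8299) = 1/(-2506) = -1/2506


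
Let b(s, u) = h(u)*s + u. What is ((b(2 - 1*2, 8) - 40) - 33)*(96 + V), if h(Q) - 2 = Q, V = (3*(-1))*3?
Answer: -5655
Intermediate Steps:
V = -9 (V = -3*3 = -9)
h(Q) = 2 + Q
b(s, u) = u + s*(2 + u) (b(s, u) = (2 + u)*s + u = s*(2 + u) + u = u + s*(2 + u))
((b(2 - 1*2, 8) - 40) - 33)*(96 + V) = (((8 + (2 - 1*2)*(2 + 8)) - 40) - 33)*(96 - 9) = (((8 + (2 - 2)*10) - 40) - 33)*87 = (((8 + 0*10) - 40) - 33)*87 = (((8 + 0) - 40) - 33)*87 = ((8 - 40) - 33)*87 = (-32 - 33)*87 = -65*87 = -5655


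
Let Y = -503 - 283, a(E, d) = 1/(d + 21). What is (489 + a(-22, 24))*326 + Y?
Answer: 7138586/45 ≈ 1.5864e+5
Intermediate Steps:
a(E, d) = 1/(21 + d)
Y = -786
(489 + a(-22, 24))*326 + Y = (489 + 1/(21 + 24))*326 - 786 = (489 + 1/45)*326 - 786 = (22006/45)*326 - 786 = 7173956/45 - 786 = 7138586/45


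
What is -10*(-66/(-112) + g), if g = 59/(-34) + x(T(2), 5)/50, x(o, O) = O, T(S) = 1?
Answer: 4979/476 ≈ 10.460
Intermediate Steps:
g = -139/85 (g = 59/(-34) + 5/50 = 59*(-1/34) + 5*(1/50) = -59/34 + ⅒ = -139/85 ≈ -1.6353)
-10*(-66/(-112) + g) = -10*(-66/(-112) - 139/85) = -10*(-66*(-1/112) - 139/85) = -10*(33/56 - 139/85) = -10*(-4979/4760) = 4979/476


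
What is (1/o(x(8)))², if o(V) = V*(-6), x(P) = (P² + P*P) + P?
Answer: 1/665856 ≈ 1.5018e-6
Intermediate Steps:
x(P) = P + 2*P² (x(P) = (P² + P²) + P = 2*P² + P = P + 2*P²)
o(V) = -6*V
(1/o(x(8)))² = (1/(-48*(1 + 2*8)))² = (1/(-48*(1 + 16)))² = (1/(-48*17))² = (1/(-6*136))² = (1/(-816))² = (-1/816)² = 1/665856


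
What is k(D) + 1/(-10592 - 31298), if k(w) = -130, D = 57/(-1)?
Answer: -5445701/41890 ≈ -130.00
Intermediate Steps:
D = -57 (D = 57*(-1) = -57)
k(D) + 1/(-10592 - 31298) = -130 + 1/(-10592 - 31298) = -130 + 1/(-41890) = -130 - 1/41890 = -5445701/41890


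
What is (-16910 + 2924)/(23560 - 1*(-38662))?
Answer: -6993/31111 ≈ -0.22478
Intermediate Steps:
(-16910 + 2924)/(23560 - 1*(-38662)) = -13986/(23560 + 38662) = -13986/62222 = -13986*1/62222 = -6993/31111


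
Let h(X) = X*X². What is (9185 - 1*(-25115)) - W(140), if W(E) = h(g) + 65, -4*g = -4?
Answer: 34234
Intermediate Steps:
g = 1 (g = -¼*(-4) = 1)
h(X) = X³
W(E) = 66 (W(E) = 1³ + 65 = 1 + 65 = 66)
(9185 - 1*(-25115)) - W(140) = (9185 - 1*(-25115)) - 1*66 = (9185 + 25115) - 66 = 34300 - 66 = 34234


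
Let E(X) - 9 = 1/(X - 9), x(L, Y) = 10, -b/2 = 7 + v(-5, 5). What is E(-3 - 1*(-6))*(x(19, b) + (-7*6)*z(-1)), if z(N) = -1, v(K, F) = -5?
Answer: 1378/3 ≈ 459.33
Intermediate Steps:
b = -4 (b = -2*(7 - 5) = -2*2 = -4)
E(X) = 9 + 1/(-9 + X) (E(X) = 9 + 1/(X - 9) = 9 + 1/(-9 + X))
E(-3 - 1*(-6))*(x(19, b) + (-7*6)*z(-1)) = ((-80 + 9*(-3 - 1*(-6)))/(-9 + (-3 - 1*(-6))))*(10 - 7*6*(-1)) = ((-80 + 9*(-3 + 6))/(-9 + (-3 + 6)))*(10 - 42*(-1)) = ((-80 + 9*3)/(-9 + 3))*(10 + 42) = ((-80 + 27)/(-6))*52 = -⅙*(-53)*52 = (53/6)*52 = 1378/3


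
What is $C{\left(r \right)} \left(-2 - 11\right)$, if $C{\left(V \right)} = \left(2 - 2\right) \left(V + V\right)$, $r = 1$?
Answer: $0$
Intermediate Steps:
$C{\left(V \right)} = 0$ ($C{\left(V \right)} = 0 \cdot 2 V = 0$)
$C{\left(r \right)} \left(-2 - 11\right) = 0 \left(-2 - 11\right) = 0 \left(-13\right) = 0$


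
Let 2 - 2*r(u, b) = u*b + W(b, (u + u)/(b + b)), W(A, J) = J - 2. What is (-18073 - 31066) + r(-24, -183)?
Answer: -3131317/61 ≈ -51333.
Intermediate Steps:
W(A, J) = -2 + J
r(u, b) = 2 - b*u/2 - u/(2*b) (r(u, b) = 1 - (u*b + (-2 + (u + u)/(b + b)))/2 = 1 - (b*u + (-2 + (2*u)/((2*b))))/2 = 1 - (b*u + (-2 + (2*u)*(1/(2*b))))/2 = 1 - (b*u + (-2 + u/b))/2 = 1 - (-2 + b*u + u/b)/2 = 1 + (1 - b*u/2 - u/(2*b)) = 2 - b*u/2 - u/(2*b))
(-18073 - 31066) + r(-24, -183) = (-18073 - 31066) + (2 - 1/2*(-183)*(-24) - 1/2*(-24)/(-183)) = -49139 + (2 - 2196 - 1/2*(-24)*(-1/183)) = -49139 + (2 - 2196 - 4/61) = -49139 - 133838/61 = -3131317/61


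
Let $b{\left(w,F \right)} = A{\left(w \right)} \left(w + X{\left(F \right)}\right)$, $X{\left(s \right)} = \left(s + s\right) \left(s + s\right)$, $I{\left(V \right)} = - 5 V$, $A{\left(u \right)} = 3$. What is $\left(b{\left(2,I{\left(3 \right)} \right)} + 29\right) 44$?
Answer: $120340$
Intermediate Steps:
$X{\left(s \right)} = 4 s^{2}$ ($X{\left(s \right)} = 2 s 2 s = 4 s^{2}$)
$b{\left(w,F \right)} = 3 w + 12 F^{2}$ ($b{\left(w,F \right)} = 3 \left(w + 4 F^{2}\right) = 3 w + 12 F^{2}$)
$\left(b{\left(2,I{\left(3 \right)} \right)} + 29\right) 44 = \left(\left(3 \cdot 2 + 12 \left(\left(-5\right) 3\right)^{2}\right) + 29\right) 44 = \left(\left(6 + 12 \left(-15\right)^{2}\right) + 29\right) 44 = \left(\left(6 + 12 \cdot 225\right) + 29\right) 44 = \left(\left(6 + 2700\right) + 29\right) 44 = \left(2706 + 29\right) 44 = 2735 \cdot 44 = 120340$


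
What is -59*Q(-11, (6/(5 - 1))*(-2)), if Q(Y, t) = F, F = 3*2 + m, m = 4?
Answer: -590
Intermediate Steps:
F = 10 (F = 3*2 + 4 = 6 + 4 = 10)
Q(Y, t) = 10
-59*Q(-11, (6/(5 - 1))*(-2)) = -59*10 = -590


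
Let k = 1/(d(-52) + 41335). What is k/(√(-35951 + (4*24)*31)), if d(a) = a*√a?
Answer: √1319/(6595*(104*√13 + 41335*I)) ≈ 1.2085e-9 - 1.3322e-7*I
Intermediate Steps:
d(a) = a^(3/2)
k = 1/(41335 - 104*I*√13) (k = 1/((-52)^(3/2) + 41335) = 1/(-104*I*√13 + 41335) = 1/(41335 - 104*I*√13) ≈ 2.4191e-5 + 2.194e-7*I)
k/(√(-35951 + (4*24)*31)) = (41335/1708722833 + 104*I*√13/1708722833)/(√(-35951 + (4*24)*31)) = (41335/1708722833 + 104*I*√13/1708722833)/(√(-35951 + 96*31)) = (41335/1708722833 + 104*I*√13/1708722833)/(√(-35951 + 2976)) = (41335/1708722833 + 104*I*√13/1708722833)/(√(-32975)) = (41335/1708722833 + 104*I*√13/1708722833)/((5*I*√1319)) = (41335/1708722833 + 104*I*√13/1708722833)*(-I*√1319/6595) = -I*√1319*(41335/1708722833 + 104*I*√13/1708722833)/6595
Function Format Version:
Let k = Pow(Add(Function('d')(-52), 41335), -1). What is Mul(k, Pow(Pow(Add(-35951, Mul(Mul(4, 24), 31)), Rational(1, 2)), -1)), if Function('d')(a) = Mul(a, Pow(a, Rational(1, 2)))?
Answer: Mul(Rational(1, 6595), Pow(1319, Rational(1, 2)), Pow(Add(Mul(104, Pow(13, Rational(1, 2))), Mul(41335, I)), -1)) ≈ Add(1.2085e-9, Mul(-1.3322e-7, I))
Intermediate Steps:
Function('d')(a) = Pow(a, Rational(3, 2))
k = Pow(Add(41335, Mul(-104, I, Pow(13, Rational(1, 2)))), -1) (k = Pow(Add(Pow(-52, Rational(3, 2)), 41335), -1) = Pow(Add(Mul(-104, I, Pow(13, Rational(1, 2))), 41335), -1) = Pow(Add(41335, Mul(-104, I, Pow(13, Rational(1, 2)))), -1) ≈ Add(2.4191e-5, Mul(2.194e-7, I)))
Mul(k, Pow(Pow(Add(-35951, Mul(Mul(4, 24), 31)), Rational(1, 2)), -1)) = Mul(Add(Rational(41335, 1708722833), Mul(Rational(104, 1708722833), I, Pow(13, Rational(1, 2)))), Pow(Pow(Add(-35951, Mul(Mul(4, 24), 31)), Rational(1, 2)), -1)) = Mul(Add(Rational(41335, 1708722833), Mul(Rational(104, 1708722833), I, Pow(13, Rational(1, 2)))), Pow(Pow(Add(-35951, Mul(96, 31)), Rational(1, 2)), -1)) = Mul(Add(Rational(41335, 1708722833), Mul(Rational(104, 1708722833), I, Pow(13, Rational(1, 2)))), Pow(Pow(Add(-35951, 2976), Rational(1, 2)), -1)) = Mul(Add(Rational(41335, 1708722833), Mul(Rational(104, 1708722833), I, Pow(13, Rational(1, 2)))), Pow(Pow(-32975, Rational(1, 2)), -1)) = Mul(Add(Rational(41335, 1708722833), Mul(Rational(104, 1708722833), I, Pow(13, Rational(1, 2)))), Pow(Mul(5, I, Pow(1319, Rational(1, 2))), -1)) = Mul(Add(Rational(41335, 1708722833), Mul(Rational(104, 1708722833), I, Pow(13, Rational(1, 2)))), Mul(Rational(-1, 6595), I, Pow(1319, Rational(1, 2)))) = Mul(Rational(-1, 6595), I, Pow(1319, Rational(1, 2)), Add(Rational(41335, 1708722833), Mul(Rational(104, 1708722833), I, Pow(13, Rational(1, 2)))))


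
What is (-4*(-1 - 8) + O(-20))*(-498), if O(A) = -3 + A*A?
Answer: -215634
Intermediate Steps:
O(A) = -3 + A²
(-4*(-1 - 8) + O(-20))*(-498) = (-4*(-1 - 8) + (-3 + (-20)²))*(-498) = (-4*(-9) + (-3 + 400))*(-498) = (36 + 397)*(-498) = 433*(-498) = -215634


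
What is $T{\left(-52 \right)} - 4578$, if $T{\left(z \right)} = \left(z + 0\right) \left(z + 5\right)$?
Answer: $-2134$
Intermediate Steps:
$T{\left(z \right)} = z \left(5 + z\right)$
$T{\left(-52 \right)} - 4578 = - 52 \left(5 - 52\right) - 4578 = \left(-52\right) \left(-47\right) - 4578 = 2444 - 4578 = -2134$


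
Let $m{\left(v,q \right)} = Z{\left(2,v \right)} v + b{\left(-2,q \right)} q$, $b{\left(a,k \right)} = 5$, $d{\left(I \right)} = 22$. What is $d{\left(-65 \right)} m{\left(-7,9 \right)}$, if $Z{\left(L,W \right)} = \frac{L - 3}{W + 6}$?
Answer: $836$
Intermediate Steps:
$Z{\left(L,W \right)} = \frac{-3 + L}{6 + W}$
$m{\left(v,q \right)} = 5 q - \frac{v}{6 + v}$ ($m{\left(v,q \right)} = \frac{-3 + 2}{6 + v} v + 5 q = \frac{1}{6 + v} \left(-1\right) v + 5 q = - \frac{1}{6 + v} v + 5 q = - \frac{v}{6 + v} + 5 q = 5 q - \frac{v}{6 + v}$)
$d{\left(-65 \right)} m{\left(-7,9 \right)} = 22 \frac{\left(-1\right) \left(-7\right) + 5 \cdot 9 \left(6 - 7\right)}{6 - 7} = 22 \frac{7 + 5 \cdot 9 \left(-1\right)}{-1} = 22 \left(- (7 - 45)\right) = 22 \left(\left(-1\right) \left(-38\right)\right) = 22 \cdot 38 = 836$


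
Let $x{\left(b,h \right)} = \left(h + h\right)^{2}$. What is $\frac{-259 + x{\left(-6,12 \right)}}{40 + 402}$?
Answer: $\frac{317}{442} \approx 0.71719$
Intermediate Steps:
$x{\left(b,h \right)} = 4 h^{2}$ ($x{\left(b,h \right)} = \left(2 h\right)^{2} = 4 h^{2}$)
$\frac{-259 + x{\left(-6,12 \right)}}{40 + 402} = \frac{-259 + 4 \cdot 12^{2}}{40 + 402} = \frac{-259 + 4 \cdot 144}{442} = \left(-259 + 576\right) \frac{1}{442} = 317 \cdot \frac{1}{442} = \frac{317}{442}$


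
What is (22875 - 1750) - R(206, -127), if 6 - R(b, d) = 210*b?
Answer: 64379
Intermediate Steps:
R(b, d) = 6 - 210*b
(22875 - 1750) - R(206, -127) = (22875 - 1750) - (6 - 210*206) = 21125 - (6 - 43260) = 21125 - 1*(-43254) = 21125 + 43254 = 64379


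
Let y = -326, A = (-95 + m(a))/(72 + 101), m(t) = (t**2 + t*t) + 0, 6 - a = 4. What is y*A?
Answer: 28362/173 ≈ 163.94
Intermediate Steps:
a = 2 (a = 6 - 1*4 = 6 - 4 = 2)
m(t) = 2*t**2 (m(t) = (t**2 + t**2) + 0 = 2*t**2 + 0 = 2*t**2)
A = -87/173 (A = (-95 + 2*2**2)/(72 + 101) = (-95 + 2*4)/173 = (-95 + 8)*(1/173) = -87*1/173 = -87/173 ≈ -0.50289)
y*A = -326*(-87/173) = 28362/173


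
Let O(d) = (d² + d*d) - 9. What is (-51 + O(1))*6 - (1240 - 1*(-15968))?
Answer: -17556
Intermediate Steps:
O(d) = -9 + 2*d² (O(d) = (d² + d²) - 9 = 2*d² - 9 = -9 + 2*d²)
(-51 + O(1))*6 - (1240 - 1*(-15968)) = (-51 + (-9 + 2*1²))*6 - (1240 - 1*(-15968)) = (-51 + (-9 + 2*1))*6 - (1240 + 15968) = (-51 + (-9 + 2))*6 - 1*17208 = (-51 - 7)*6 - 17208 = -58*6 - 17208 = -348 - 17208 = -17556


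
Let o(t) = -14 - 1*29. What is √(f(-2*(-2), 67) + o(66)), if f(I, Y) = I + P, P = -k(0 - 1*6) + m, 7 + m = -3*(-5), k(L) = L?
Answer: 5*I ≈ 5.0*I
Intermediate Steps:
m = 8 (m = -7 - 3*(-5) = -7 + 15 = 8)
P = 14 (P = -(0 - 1*6) + 8 = -(0 - 6) + 8 = -1*(-6) + 8 = 6 + 8 = 14)
o(t) = -43 (o(t) = -14 - 29 = -43)
f(I, Y) = 14 + I (f(I, Y) = I + 14 = 14 + I)
√(f(-2*(-2), 67) + o(66)) = √((14 - 2*(-2)) - 43) = √((14 + 4) - 43) = √(18 - 43) = √(-25) = 5*I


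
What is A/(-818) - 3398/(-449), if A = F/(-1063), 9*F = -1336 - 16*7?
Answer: 13295719318/1756893447 ≈ 7.5677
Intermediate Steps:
F = -1448/9 (F = (-1336 - 16*7)/9 = (-1336 - 112)/9 = (⅑)*(-1448) = -1448/9 ≈ -160.89)
A = 1448/9567 (A = -1448/9/(-1063) = -1448/9*(-1/1063) = 1448/9567 ≈ 0.15135)
A/(-818) - 3398/(-449) = (1448/9567)/(-818) - 3398/(-449) = (1448/9567)*(-1/818) - 3398*(-1/449) = -724/3912903 + 3398/449 = 13295719318/1756893447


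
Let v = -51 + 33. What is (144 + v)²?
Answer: 15876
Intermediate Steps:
v = -18
(144 + v)² = (144 - 18)² = 126² = 15876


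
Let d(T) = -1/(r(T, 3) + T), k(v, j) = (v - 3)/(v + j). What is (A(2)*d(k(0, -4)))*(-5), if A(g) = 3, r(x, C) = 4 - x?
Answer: 15/4 ≈ 3.7500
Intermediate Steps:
k(v, j) = (-3 + v)/(j + v)
d(T) = -¼ (d(T) = -1/((4 - T) + T) = -1/4 = -1*¼ = -¼)
(A(2)*d(k(0, -4)))*(-5) = (3*(-¼))*(-5) = -¾*(-5) = 15/4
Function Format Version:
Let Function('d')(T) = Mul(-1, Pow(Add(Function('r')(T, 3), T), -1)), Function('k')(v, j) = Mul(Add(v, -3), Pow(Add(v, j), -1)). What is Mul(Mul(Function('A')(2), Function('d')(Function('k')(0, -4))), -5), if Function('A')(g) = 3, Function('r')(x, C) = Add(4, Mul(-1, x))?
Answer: Rational(15, 4) ≈ 3.7500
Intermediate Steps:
Function('k')(v, j) = Mul(Pow(Add(j, v), -1), Add(-3, v)) (Function('k')(v, j) = Mul(Add(-3, v), Pow(Add(j, v), -1)) = Mul(Pow(Add(j, v), -1), Add(-3, v)))
Function('d')(T) = Rational(-1, 4) (Function('d')(T) = Mul(-1, Pow(Add(Add(4, Mul(-1, T)), T), -1)) = Mul(-1, Pow(4, -1)) = Mul(-1, Rational(1, 4)) = Rational(-1, 4))
Mul(Mul(Function('A')(2), Function('d')(Function('k')(0, -4))), -5) = Mul(Mul(3, Rational(-1, 4)), -5) = Mul(Rational(-3, 4), -5) = Rational(15, 4)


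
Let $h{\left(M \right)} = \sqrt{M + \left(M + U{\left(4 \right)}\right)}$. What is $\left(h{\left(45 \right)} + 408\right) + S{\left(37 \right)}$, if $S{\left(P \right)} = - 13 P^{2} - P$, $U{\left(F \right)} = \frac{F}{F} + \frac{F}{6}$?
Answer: $-17426 + \frac{5 \sqrt{33}}{3} \approx -17416.0$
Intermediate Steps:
$U{\left(F \right)} = 1 + \frac{F}{6}$ ($U{\left(F \right)} = 1 + F \frac{1}{6} = 1 + \frac{F}{6}$)
$S{\left(P \right)} = - P - 13 P^{2}$
$h{\left(M \right)} = \sqrt{\frac{5}{3} + 2 M}$ ($h{\left(M \right)} = \sqrt{M + \left(M + \left(1 + \frac{1}{6} \cdot 4\right)\right)} = \sqrt{M + \left(M + \left(1 + \frac{2}{3}\right)\right)} = \sqrt{M + \left(M + \frac{5}{3}\right)} = \sqrt{M + \left(\frac{5}{3} + M\right)} = \sqrt{\frac{5}{3} + 2 M}$)
$\left(h{\left(45 \right)} + 408\right) + S{\left(37 \right)} = \left(\frac{\sqrt{15 + 18 \cdot 45}}{3} + 408\right) - 37 \left(1 + 13 \cdot 37\right) = \left(\frac{\sqrt{15 + 810}}{3} + 408\right) - 37 \left(1 + 481\right) = \left(\frac{\sqrt{825}}{3} + 408\right) - 37 \cdot 482 = \left(\frac{5 \sqrt{33}}{3} + 408\right) - 17834 = \left(408 + \frac{5 \sqrt{33}}{3}\right) - 17834 = -17426 + \frac{5 \sqrt{33}}{3}$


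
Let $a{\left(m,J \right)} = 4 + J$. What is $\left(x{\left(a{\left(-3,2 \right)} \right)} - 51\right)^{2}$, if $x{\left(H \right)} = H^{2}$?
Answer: $225$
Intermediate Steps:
$\left(x{\left(a{\left(-3,2 \right)} \right)} - 51\right)^{2} = \left(\left(4 + 2\right)^{2} - 51\right)^{2} = \left(6^{2} - 51\right)^{2} = \left(36 - 51\right)^{2} = \left(-15\right)^{2} = 225$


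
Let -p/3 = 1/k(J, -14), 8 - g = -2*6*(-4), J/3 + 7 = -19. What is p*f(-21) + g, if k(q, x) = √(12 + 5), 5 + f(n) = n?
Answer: -40 + 78*√17/17 ≈ -21.082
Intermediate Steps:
J = -78 (J = -21 + 3*(-19) = -21 - 57 = -78)
f(n) = -5 + n
k(q, x) = √17
g = -40 (g = 8 - (-2*6)*(-4) = 8 - (-12)*(-4) = 8 - 1*48 = 8 - 48 = -40)
p = -3*√17/17 ≈ -0.72761
p*f(-21) + g = (-3*√17/17)*(-5 - 21) - 40 = -3*√17/17*(-26) - 40 = 78*√17/17 - 40 = -40 + 78*√17/17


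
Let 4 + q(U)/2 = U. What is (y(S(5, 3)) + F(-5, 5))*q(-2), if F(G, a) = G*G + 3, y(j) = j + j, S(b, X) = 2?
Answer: -384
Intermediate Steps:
y(j) = 2*j
q(U) = -8 + 2*U
F(G, a) = 3 + G² (F(G, a) = G² + 3 = 3 + G²)
(y(S(5, 3)) + F(-5, 5))*q(-2) = (2*2 + (3 + (-5)²))*(-8 + 2*(-2)) = (4 + (3 + 25))*(-8 - 4) = (4 + 28)*(-12) = 32*(-12) = -384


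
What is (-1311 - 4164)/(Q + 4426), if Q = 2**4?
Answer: -5475/4442 ≈ -1.2326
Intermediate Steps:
Q = 16
(-1311 - 4164)/(Q + 4426) = (-1311 - 4164)/(16 + 4426) = -5475/4442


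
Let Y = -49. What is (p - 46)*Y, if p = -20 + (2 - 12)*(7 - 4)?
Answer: 4704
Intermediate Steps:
p = -50 (p = -20 - 10*3 = -20 - 30 = -50)
(p - 46)*Y = (-50 - 46)*(-49) = -96*(-49) = 4704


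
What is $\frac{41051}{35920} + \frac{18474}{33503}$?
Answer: $\frac{2038917733}{1203427760} \approx 1.6943$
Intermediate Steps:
$\frac{41051}{35920} + \frac{18474}{33503} = \frac{2038917733}{1203427760}$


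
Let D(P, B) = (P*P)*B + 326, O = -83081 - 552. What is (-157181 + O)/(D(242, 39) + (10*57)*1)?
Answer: -120407/1142446 ≈ -0.10539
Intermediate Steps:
O = -83633
D(P, B) = 326 + B*P² (D(P, B) = P²*B + 326 = B*P² + 326 = 326 + B*P²)
(-157181 + O)/(D(242, 39) + (10*57)*1) = (-157181 - 83633)/((326 + 39*242²) + (10*57)*1) = -240814/((326 + 39*58564) + 570*1) = -240814/((326 + 2283996) + 570) = -240814/(2284322 + 570) = -240814/2284892 = -240814*1/2284892 = -120407/1142446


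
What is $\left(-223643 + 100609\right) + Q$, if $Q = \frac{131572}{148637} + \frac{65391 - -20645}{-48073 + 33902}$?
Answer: $- \frac{259161735034638}{2106334927} \approx -1.2304 \cdot 10^{5}$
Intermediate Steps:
$Q = - \frac{10923626120}{2106334927}$ ($Q = 131572 \cdot \frac{1}{148637} + \frac{65391 + 20645}{-14171} = \frac{131572}{148637} + 86036 \left(- \frac{1}{14171}\right) = \frac{131572}{148637} - \frac{86036}{14171} = - \frac{10923626120}{2106334927} \approx -5.1861$)
$\left(-223643 + 100609\right) + Q = \left(-223643 + 100609\right) - \frac{10923626120}{2106334927} = -123034 - \frac{10923626120}{2106334927} = - \frac{259161735034638}{2106334927}$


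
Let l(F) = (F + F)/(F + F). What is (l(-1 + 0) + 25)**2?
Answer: 676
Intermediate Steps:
l(F) = 1 (l(F) = (2*F)/((2*F)) = (2*F)*(1/(2*F)) = 1)
(l(-1 + 0) + 25)**2 = (1 + 25)**2 = 26**2 = 676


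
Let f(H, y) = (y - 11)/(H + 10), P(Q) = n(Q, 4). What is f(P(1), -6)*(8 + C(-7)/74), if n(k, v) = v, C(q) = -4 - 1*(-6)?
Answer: -5049/518 ≈ -9.7471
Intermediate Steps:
C(q) = 2 (C(q) = -4 + 6 = 2)
P(Q) = 4
f(H, y) = (-11 + y)/(10 + H)
f(P(1), -6)*(8 + C(-7)/74) = ((-11 - 6)/(10 + 4))*(8 + 2/74) = (-17/14)*(8 + 2*(1/74)) = ((1/14)*(-17))*(8 + 1/37) = -17/14*297/37 = -5049/518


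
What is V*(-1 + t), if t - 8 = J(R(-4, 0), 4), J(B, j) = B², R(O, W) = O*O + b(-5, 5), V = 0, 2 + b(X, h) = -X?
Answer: 0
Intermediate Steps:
b(X, h) = -2 - X
R(O, W) = 3 + O² (R(O, W) = O*O + (-2 - 1*(-5)) = O² + (-2 + 5) = O² + 3 = 3 + O²)
t = 369 (t = 8 + (3 + (-4)²)² = 8 + (3 + 16)² = 8 + 19² = 8 + 361 = 369)
V*(-1 + t) = 0*(-1 + 369) = 0*368 = 0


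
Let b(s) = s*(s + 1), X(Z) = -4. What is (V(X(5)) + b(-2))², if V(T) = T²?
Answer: 324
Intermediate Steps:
b(s) = s*(1 + s)
(V(X(5)) + b(-2))² = ((-4)² - 2*(1 - 2))² = (16 - 2*(-1))² = (16 + 2)² = 18² = 324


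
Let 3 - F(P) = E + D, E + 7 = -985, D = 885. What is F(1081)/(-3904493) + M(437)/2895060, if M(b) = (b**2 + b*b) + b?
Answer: 42647487265/322964042988 ≈ 0.13205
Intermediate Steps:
E = -992 (E = -7 - 985 = -992)
F(P) = 110 (F(P) = 3 - (-992 + 885) = 3 - 1*(-107) = 3 + 107 = 110)
M(b) = b + 2*b**2 (M(b) = (b**2 + b**2) + b = 2*b**2 + b = b + 2*b**2)
F(1081)/(-3904493) + M(437)/2895060 = 110/(-3904493) + (437*(1 + 2*437))/2895060 = 110*(-1/3904493) + (437*(1 + 874))*(1/2895060) = -110/3904493 + (437*875)*(1/2895060) = -110/3904493 + 382375*(1/2895060) = -110/3904493 + 10925/82716 = 42647487265/322964042988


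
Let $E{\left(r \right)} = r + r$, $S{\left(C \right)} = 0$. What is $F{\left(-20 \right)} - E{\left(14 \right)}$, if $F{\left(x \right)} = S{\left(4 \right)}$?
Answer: $-28$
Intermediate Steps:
$F{\left(x \right)} = 0$
$E{\left(r \right)} = 2 r$
$F{\left(-20 \right)} - E{\left(14 \right)} = 0 - 2 \cdot 14 = 0 - 28 = -28$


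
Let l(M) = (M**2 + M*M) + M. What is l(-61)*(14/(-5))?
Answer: -103334/5 ≈ -20667.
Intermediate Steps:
l(M) = M + 2*M**2 (l(M) = (M**2 + M**2) + M = 2*M**2 + M = M + 2*M**2)
l(-61)*(14/(-5)) = (-61*(1 + 2*(-61)))*(14/(-5)) = (-61*(1 - 122))*(14*(-1/5)) = -61*(-121)*(-14/5) = 7381*(-14/5) = -103334/5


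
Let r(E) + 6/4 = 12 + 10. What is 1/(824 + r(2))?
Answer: 2/1689 ≈ 0.0011841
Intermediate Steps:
r(E) = 41/2 (r(E) = -3/2 + (12 + 10) = -3/2 + 22 = 41/2)
1/(824 + r(2)) = 1/(824 + 41/2) = 1/(1689/2) = 2/1689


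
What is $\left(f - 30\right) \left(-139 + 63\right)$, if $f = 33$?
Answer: $-228$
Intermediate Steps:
$\left(f - 30\right) \left(-139 + 63\right) = \left(33 - 30\right) \left(-139 + 63\right) = 3 \left(-76\right) = -228$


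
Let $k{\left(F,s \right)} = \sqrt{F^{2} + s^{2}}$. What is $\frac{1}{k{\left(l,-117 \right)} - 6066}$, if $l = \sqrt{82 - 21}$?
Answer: $- \frac{3033}{18391303} - \frac{25 \sqrt{22}}{36782606} \approx -0.0001681$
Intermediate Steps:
$l = \sqrt{61} \approx 7.8102$
$\frac{1}{k{\left(l,-117 \right)} - 6066} = \frac{1}{\sqrt{\left(\sqrt{61}\right)^{2} + \left(-117\right)^{2}} - 6066} = \frac{1}{\sqrt{61 + 13689} - 6066} = \frac{1}{\sqrt{13750} - 6066} = \frac{1}{25 \sqrt{22} - 6066} = \frac{1}{-6066 + 25 \sqrt{22}}$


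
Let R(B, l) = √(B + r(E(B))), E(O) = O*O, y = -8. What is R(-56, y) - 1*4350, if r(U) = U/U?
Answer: -4350 + I*√55 ≈ -4350.0 + 7.4162*I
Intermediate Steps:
E(O) = O²
r(U) = 1
R(B, l) = √(1 + B) (R(B, l) = √(B + 1) = √(1 + B))
R(-56, y) - 1*4350 = √(1 - 56) - 1*4350 = √(-55) - 4350 = I*√55 - 4350 = -4350 + I*√55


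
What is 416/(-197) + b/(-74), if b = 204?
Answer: -35486/7289 ≈ -4.8684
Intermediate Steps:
416/(-197) + b/(-74) = 416/(-197) + 204/(-74) = 416*(-1/197) + 204*(-1/74) = -416/197 - 102/37 = -35486/7289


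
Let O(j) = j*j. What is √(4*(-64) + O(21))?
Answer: √185 ≈ 13.601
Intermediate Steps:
O(j) = j²
√(4*(-64) + O(21)) = √(4*(-64) + 21²) = √(-256 + 441) = √185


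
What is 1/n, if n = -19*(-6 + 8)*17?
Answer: -1/646 ≈ -0.0015480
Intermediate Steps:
n = -646 (n = -19*2*17 = -38*17 = -646)
1/n = 1/(-646) = -1/646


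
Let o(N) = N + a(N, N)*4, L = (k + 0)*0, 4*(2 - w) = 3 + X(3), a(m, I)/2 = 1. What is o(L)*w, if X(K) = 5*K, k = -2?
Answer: -20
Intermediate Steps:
a(m, I) = 2 (a(m, I) = 2*1 = 2)
w = -5/2 (w = 2 - (3 + 5*3)/4 = 2 - (3 + 15)/4 = 2 - 1/4*18 = 2 - 9/2 = -5/2 ≈ -2.5000)
L = 0 (L = (-2 + 0)*0 = -2*0 = 0)
o(N) = 8 + N (o(N) = N + 2*4 = N + 8 = 8 + N)
o(L)*w = (8 + 0)*(-5/2) = 8*(-5/2) = -20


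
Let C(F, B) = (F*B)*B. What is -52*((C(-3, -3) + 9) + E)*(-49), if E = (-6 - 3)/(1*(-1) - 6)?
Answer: -42588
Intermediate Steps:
C(F, B) = F*B² (C(F, B) = (B*F)*B = F*B²)
E = 9/7 (E = -9/(-1 - 6) = -9/(-7) = -9*(-⅐) = 9/7 ≈ 1.2857)
-52*((C(-3, -3) + 9) + E)*(-49) = -52*((-3*(-3)² + 9) + 9/7)*(-49) = -52*((-3*9 + 9) + 9/7)*(-49) = -52*((-27 + 9) + 9/7)*(-49) = -52*(-18 + 9/7)*(-49) = -52*(-117/7)*(-49) = (6084/7)*(-49) = -42588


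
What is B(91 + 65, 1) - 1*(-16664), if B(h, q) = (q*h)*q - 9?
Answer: 16811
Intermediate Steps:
B(h, q) = -9 + h*q² (B(h, q) = (h*q)*q - 9 = h*q² - 9 = -9 + h*q²)
B(91 + 65, 1) - 1*(-16664) = (-9 + (91 + 65)*1²) - 1*(-16664) = (-9 + 156*1) + 16664 = (-9 + 156) + 16664 = 147 + 16664 = 16811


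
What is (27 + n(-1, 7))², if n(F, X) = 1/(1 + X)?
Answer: 47089/64 ≈ 735.77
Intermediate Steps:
(27 + n(-1, 7))² = (27 + 1/(1 + 7))² = (27 + 1/8)² = (27 + ⅛)² = (217/8)² = 47089/64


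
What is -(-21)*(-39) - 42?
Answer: -861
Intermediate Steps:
-(-21)*(-39) - 42 = -21*39 - 42 = -819 - 42 = -861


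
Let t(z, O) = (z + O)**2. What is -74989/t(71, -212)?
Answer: -74989/19881 ≈ -3.7719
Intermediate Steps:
t(z, O) = (O + z)**2
-74989/t(71, -212) = -74989/(-212 + 71)**2 = -74989/((-141)**2) = -74989/19881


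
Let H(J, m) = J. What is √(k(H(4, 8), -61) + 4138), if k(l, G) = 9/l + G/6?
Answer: √148683/6 ≈ 64.266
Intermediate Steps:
k(l, G) = 9/l + G/6 (k(l, G) = 9/l + G*(⅙) = 9/l + G/6)
√(k(H(4, 8), -61) + 4138) = √((9/4 + (⅙)*(-61)) + 4138) = √((9*(¼) - 61/6) + 4138) = √((9/4 - 61/6) + 4138) = √(-95/12 + 4138) = √(49561/12) = √148683/6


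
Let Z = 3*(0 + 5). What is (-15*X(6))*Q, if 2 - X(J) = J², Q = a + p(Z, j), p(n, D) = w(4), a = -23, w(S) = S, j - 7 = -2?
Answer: -9690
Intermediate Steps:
j = 5 (j = 7 - 2 = 5)
Z = 15 (Z = 3*5 = 15)
p(n, D) = 4
Q = -19 (Q = -23 + 4 = -19)
X(J) = 2 - J²
(-15*X(6))*Q = -15*(2 - 1*6²)*(-19) = -15*(2 - 1*36)*(-19) = -15*(2 - 36)*(-19) = -15*(-34)*(-19) = 510*(-19) = -9690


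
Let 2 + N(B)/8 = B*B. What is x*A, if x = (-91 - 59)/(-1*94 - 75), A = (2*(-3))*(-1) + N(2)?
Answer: 3300/169 ≈ 19.527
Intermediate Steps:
N(B) = -16 + 8*B² (N(B) = -16 + 8*(B*B) = -16 + 8*B²)
A = 22 (A = (2*(-3))*(-1) + (-16 + 8*2²) = -6*(-1) + (-16 + 8*4) = 6 + (-16 + 32) = 6 + 16 = 22)
x = 150/169 (x = -150/(-94 - 75) = -150/(-169) = -150*(-1/169) = 150/169 ≈ 0.88757)
x*A = (150/169)*22 = 3300/169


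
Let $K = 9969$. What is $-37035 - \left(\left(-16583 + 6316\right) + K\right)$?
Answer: $-36737$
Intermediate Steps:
$-37035 - \left(\left(-16583 + 6316\right) + K\right) = -37035 - \left(\left(-16583 + 6316\right) + 9969\right) = -37035 - \left(-10267 + 9969\right) = -37035 - -298 = -37035 + 298 = -36737$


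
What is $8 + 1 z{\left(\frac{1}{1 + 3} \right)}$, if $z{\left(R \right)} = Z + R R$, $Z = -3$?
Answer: $\frac{81}{16} \approx 5.0625$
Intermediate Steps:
$z{\left(R \right)} = -3 + R^{2}$ ($z{\left(R \right)} = -3 + R R = -3 + R^{2}$)
$8 + 1 z{\left(\frac{1}{1 + 3} \right)} = 8 + 1 \left(-3 + \left(\frac{1}{1 + 3}\right)^{2}\right) = 8 + 1 \left(-3 + \left(\frac{1}{4}\right)^{2}\right) = 8 + 1 \left(-3 + \frac{1}{16}\right) = 8 + 1 \left(- \frac{47}{16}\right) = 8 - \frac{47}{16} = \frac{81}{16}$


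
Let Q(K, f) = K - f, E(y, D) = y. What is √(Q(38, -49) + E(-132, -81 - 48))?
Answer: 3*I*√5 ≈ 6.7082*I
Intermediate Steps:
√(Q(38, -49) + E(-132, -81 - 48)) = √((38 - 1*(-49)) - 132) = √((38 + 49) - 132) = √(87 - 132) = √(-45) = 3*I*√5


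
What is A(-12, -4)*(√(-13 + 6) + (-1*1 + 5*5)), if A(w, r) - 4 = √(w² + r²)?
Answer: 4*(1 + √10)*(24 + I*√7) ≈ 399.58 + 44.049*I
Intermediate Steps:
A(w, r) = 4 + √(r² + w²) (A(w, r) = 4 + √(w² + r²) = 4 + √(r² + w²))
A(-12, -4)*(√(-13 + 6) + (-1*1 + 5*5)) = (4 + √((-4)² + (-12)²))*(√(-13 + 6) + (-1*1 + 5*5)) = (4 + √(16 + 144))*(√(-7) + (-1 + 25)) = (4 + √160)*(I*√7 + 24) = (4 + 4*√10)*(24 + I*√7)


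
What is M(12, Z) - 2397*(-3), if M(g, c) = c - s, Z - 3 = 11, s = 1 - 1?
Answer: 7205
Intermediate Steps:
s = 0
Z = 14 (Z = 3 + 11 = 14)
M(g, c) = c (M(g, c) = c - 1*0 = c + 0 = c)
M(12, Z) - 2397*(-3) = 14 - 2397*(-3) = 14 - 141*(-51) = 14 + 7191 = 7205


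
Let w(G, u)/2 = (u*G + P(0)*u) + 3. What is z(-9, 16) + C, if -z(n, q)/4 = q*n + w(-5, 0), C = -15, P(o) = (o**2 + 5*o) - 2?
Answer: 537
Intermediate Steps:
P(o) = -2 + o**2 + 5*o
w(G, u) = 6 - 4*u + 2*G*u (w(G, u) = 2*((u*G + (-2 + 0**2 + 5*0)*u) + 3) = 2*((G*u + (-2 + 0 + 0)*u) + 3) = 2*((G*u - 2*u) + 3) = 2*((-2*u + G*u) + 3) = 2*(3 - 2*u + G*u) = 6 - 4*u + 2*G*u)
z(n, q) = -24 - 4*n*q (z(n, q) = -4*(q*n + (6 - 4*0 + 2*(-5)*0)) = -4*(n*q + (6 + 0 + 0)) = -4*(n*q + 6) = -4*(6 + n*q) = -24 - 4*n*q)
z(-9, 16) + C = (-24 - 4*(-9)*16) - 15 = (-24 + 576) - 15 = 552 - 15 = 537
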